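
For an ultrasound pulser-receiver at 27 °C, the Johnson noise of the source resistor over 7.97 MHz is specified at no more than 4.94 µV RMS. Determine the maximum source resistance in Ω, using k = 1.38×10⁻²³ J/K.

T = 27 °C + 273.15 = 300.15 K
Johnson–Nyquist: V_n = √(4kTRB) ⇒ R = V_n² / (4kTB)
4kTB = 4 × 1.38×10⁻²³ × 300.15 × 7.97×10⁶ = 1.32×10⁻¹³
R = (4.94×10⁻⁶)² / 1.32×10⁻¹³ = 1.85×10² Ω = 185 Ω

185 Ω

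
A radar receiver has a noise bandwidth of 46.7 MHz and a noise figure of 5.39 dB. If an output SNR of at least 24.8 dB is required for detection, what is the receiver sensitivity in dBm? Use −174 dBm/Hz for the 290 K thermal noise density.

−67.1 dBm

Sensitivity = −174 + 10 log₁₀(B) + NF + SNR_min
= −174 + 76.69 + 5.39 + 24.8
= −67.12 dBm → −67.1 dBm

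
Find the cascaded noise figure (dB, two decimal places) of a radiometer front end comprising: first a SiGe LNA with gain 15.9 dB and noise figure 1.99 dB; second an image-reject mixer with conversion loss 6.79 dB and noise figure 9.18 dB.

2.48 dB

Convert to linear (a loss of L dB is a gain of −L dB): F_i = 10^(NF_i/10), G_i = 10^(G_i,dB/10)
  Stage 1: F_1 = 10^(1.99/10) = 1.581, G_1 = 10^(15.9/10) = 38.90
  Stage 2: F_2 = 10^(9.18/10) = 8.279, G_2 = 10^(−6.79/10) = 0.2094
Friis cascade:
  F = 1.581 + (8.279 − 1)/38.90 = 1.768
NF = 10 log₁₀(1.768) = 2.48 dB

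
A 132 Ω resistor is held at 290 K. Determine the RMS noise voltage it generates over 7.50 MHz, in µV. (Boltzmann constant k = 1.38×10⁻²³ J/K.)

3.98 µV

V_n = √(4kTRB)
4kTRB = 4 × 1.38×10⁻²³ × 290 × 1.32×10² × 7.50×10⁶ = 1.58×10⁻¹¹ V²
V_n = √(1.58×10⁻¹¹) = 3.98×10⁻⁶ V = 3.98 µV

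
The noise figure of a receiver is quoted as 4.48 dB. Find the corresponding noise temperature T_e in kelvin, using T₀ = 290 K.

F = 10^(4.48/10) = 2.80543
T_e = (F − 1)·T₀ = (2.80543 − 1) × 290 = 524 K

524 K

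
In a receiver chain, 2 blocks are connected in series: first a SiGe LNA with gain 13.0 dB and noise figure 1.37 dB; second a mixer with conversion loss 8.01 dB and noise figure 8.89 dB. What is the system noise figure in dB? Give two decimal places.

2.33 dB

Convert to linear (a loss of L dB is a gain of −L dB): F_i = 10^(NF_i/10), G_i = 10^(G_i,dB/10)
  Stage 1: F_1 = 10^(1.37/10) = 1.371, G_1 = 10^(13.0/10) = 19.95
  Stage 2: F_2 = 10^(8.89/10) = 7.745, G_2 = 10^(−8.01/10) = 0.1581
Friis cascade:
  F = 1.371 + (7.745 − 1)/19.95 = 1.709
NF = 10 log₁₀(1.709) = 2.33 dB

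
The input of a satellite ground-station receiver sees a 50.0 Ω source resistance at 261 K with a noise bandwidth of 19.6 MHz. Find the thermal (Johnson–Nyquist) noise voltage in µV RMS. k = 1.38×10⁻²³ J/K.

V_n = √(4kTRB)
4kTRB = 4 × 1.38×10⁻²³ × 261 × 5.00×10¹ × 1.96×10⁷ = 1.41×10⁻¹¹ V²
V_n = √(1.41×10⁻¹¹) = 3.76×10⁻⁶ V = 3.76 µV

3.76 µV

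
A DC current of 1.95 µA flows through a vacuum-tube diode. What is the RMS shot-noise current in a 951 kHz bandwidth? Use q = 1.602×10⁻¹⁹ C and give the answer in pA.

I_n = √(2qI·B)
2qI·B = 2 × 1.602×10⁻¹⁹ × 1.95×10⁻⁶ × 9.51×10⁵ = 5.94×10⁻¹⁹ A²
I_n = √(5.94×10⁻¹⁹) = 7.71×10⁻¹⁰ A = 771 pA

771 pA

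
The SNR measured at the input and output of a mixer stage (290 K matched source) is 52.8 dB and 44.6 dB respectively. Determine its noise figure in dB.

NF (dB) = SNR_in(dB) − SNR_out(dB) when the source is at T₀
NF = 52.8 − 44.6 = 8.2 dB

8.2 dB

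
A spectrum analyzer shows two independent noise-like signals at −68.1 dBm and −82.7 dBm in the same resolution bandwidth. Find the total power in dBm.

−68.0 dBm

Convert to linear, add, convert back:
P₁ = 1.55×10⁻¹⁰ W, P₂ = 5.37×10⁻¹² W
P_tot = 1.60×10⁻¹⁰ W → 10 log₁₀(P_tot / 10⁻³) = −68.0 dBm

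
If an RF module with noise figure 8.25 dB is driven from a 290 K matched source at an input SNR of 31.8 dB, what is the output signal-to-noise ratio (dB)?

By definition F = SNR_in/SNR_out, so in dB: SNR_out = SNR_in − NF
SNR_out = 31.8 − 8.25 = 23.55 dB

23.55 dB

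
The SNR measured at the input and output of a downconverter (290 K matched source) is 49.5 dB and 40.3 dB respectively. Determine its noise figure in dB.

NF (dB) = SNR_in(dB) − SNR_out(dB) when the source is at T₀
NF = 49.5 − 40.3 = 9.2 dB

9.2 dB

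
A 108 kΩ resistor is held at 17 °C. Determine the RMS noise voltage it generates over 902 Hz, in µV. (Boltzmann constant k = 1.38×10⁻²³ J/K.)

T = 17 °C + 273.15 = 290.15 K
V_n = √(4kTRB)
4kTRB = 4 × 1.38×10⁻²³ × 290.15 × 1.08×10⁵ × 9.02×10² = 1.56×10⁻¹² V²
V_n = √(1.56×10⁻¹²) = 1.25×10⁻⁶ V = 1.25 µV

1.25 µV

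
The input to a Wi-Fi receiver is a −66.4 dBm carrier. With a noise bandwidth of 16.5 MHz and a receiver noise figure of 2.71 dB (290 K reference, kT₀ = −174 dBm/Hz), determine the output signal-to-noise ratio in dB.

Noise floor: N = −174 + 10 log₁₀(B) + NF
10 log₁₀(1.65×10⁷) = 72.17 dB
N = −174 + 72.17 + 2.71 = −99.12 dBm
SNR = P_sig − N = −66.4 − (−99.12) = 32.72 dB → 32.7 dB

32.7 dB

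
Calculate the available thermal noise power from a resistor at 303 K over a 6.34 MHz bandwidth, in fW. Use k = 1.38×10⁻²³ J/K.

P_n = kTB = 1.38×10⁻²³ × 303 × 6.34×10⁶ = 2.65×10⁻¹⁴ W = 26.5 fW

26.5 fW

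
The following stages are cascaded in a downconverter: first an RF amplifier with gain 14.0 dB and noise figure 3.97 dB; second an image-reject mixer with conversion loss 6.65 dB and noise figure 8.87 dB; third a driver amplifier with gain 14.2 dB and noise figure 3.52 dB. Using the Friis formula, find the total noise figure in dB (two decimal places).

Convert to linear (a loss of L dB is a gain of −L dB): F_i = 10^(NF_i/10), G_i = 10^(G_i,dB/10)
  Stage 1: F_1 = 10^(3.97/10) = 2.495, G_1 = 10^(14.0/10) = 25.12
  Stage 2: F_2 = 10^(8.87/10) = 7.709, G_2 = 10^(−6.65/10) = 0.2163
  Stage 3: F_3 = 10^(3.52/10) = 2.249, G_3 = 10^(14.2/10) = 26.30
Friis cascade:
  F = 2.495 + (7.709 − 1)/25.12 + (2.249 − 1)/5.433 = 2.992
NF = 10 log₁₀(2.992) = 4.76 dB

4.76 dB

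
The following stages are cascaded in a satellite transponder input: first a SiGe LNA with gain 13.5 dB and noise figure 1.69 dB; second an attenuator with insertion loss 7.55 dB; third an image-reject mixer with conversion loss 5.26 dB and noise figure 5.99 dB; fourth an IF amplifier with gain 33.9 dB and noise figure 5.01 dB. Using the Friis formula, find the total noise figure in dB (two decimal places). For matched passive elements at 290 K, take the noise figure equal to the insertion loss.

Convert to linear (a loss of L dB is a gain of −L dB): F_i = 10^(NF_i/10), G_i = 10^(G_i,dB/10)
  Stage 1: F_1 = 10^(1.69/10) = 1.476, G_1 = 10^(13.5/10) = 22.39
  Stage 2: F_2 = 10^(7.55/10) = 5.689, G_2 = 10^(−7.55/10) = 0.1758
  Stage 3: F_3 = 10^(5.99/10) = 3.972, G_3 = 10^(−5.26/10) = 0.2979
  Stage 4: F_4 = 10^(5.01/10) = 3.170, G_4 = 10^(33.9/10) = 2455
Friis cascade:
  F = 1.476 + (5.689 − 1)/22.39 + (3.972 − 1)/3.936 + (3.170 − 1)/1.172 = 4.291
NF = 10 log₁₀(4.291) = 6.33 dB

6.33 dB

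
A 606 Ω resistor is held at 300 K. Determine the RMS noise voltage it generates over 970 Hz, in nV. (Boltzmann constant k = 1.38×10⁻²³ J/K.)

V_n = √(4kTRB)
4kTRB = 4 × 1.38×10⁻²³ × 300 × 6.06×10² × 9.70×10² = 9.73×10⁻¹⁵ V²
V_n = √(9.73×10⁻¹⁵) = 9.87×10⁻⁸ V = 98.7 nV

98.7 nV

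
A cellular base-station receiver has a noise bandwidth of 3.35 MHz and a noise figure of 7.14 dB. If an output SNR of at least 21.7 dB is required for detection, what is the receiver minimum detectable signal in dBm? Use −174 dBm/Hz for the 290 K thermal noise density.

−79.9 dBm

Sensitivity = −174 + 10 log₁₀(B) + NF + SNR_min
= −174 + 65.25 + 7.14 + 21.7
= −79.91 dBm → −79.9 dBm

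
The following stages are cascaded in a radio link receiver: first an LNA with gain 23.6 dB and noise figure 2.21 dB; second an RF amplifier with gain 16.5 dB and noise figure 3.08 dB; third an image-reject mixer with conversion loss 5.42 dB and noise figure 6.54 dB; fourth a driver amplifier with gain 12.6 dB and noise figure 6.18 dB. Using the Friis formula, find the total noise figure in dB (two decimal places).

Convert to linear (a loss of L dB is a gain of −L dB): F_i = 10^(NF_i/10), G_i = 10^(G_i,dB/10)
  Stage 1: F_1 = 10^(2.21/10) = 1.663, G_1 = 10^(23.6/10) = 229.1
  Stage 2: F_2 = 10^(3.08/10) = 2.032, G_2 = 10^(16.5/10) = 44.67
  Stage 3: F_3 = 10^(6.54/10) = 4.508, G_3 = 10^(−5.42/10) = 0.2871
  Stage 4: F_4 = 10^(6.18/10) = 4.150, G_4 = 10^(12.6/10) = 18.20
Friis cascade:
  F = 1.663 + (2.032 − 1)/229.1 + (4.508 − 1)/1.023×10⁴ + (4.150 − 1)/2938 = 1.669
NF = 10 log₁₀(1.669) = 2.23 dB

2.23 dB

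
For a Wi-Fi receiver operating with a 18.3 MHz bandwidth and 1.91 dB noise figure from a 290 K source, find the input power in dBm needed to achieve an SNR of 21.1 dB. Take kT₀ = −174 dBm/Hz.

Sensitivity = −174 + 10 log₁₀(B) + NF + SNR_min
= −174 + 72.62 + 1.91 + 21.1
= −78.37 dBm → −78.4 dBm

−78.4 dBm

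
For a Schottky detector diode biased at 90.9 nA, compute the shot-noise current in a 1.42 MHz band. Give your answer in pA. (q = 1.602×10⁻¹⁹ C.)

I_n = √(2qI·B)
2qI·B = 2 × 1.602×10⁻¹⁹ × 9.09×10⁻⁸ × 1.42×10⁶ = 4.14×10⁻²⁰ A²
I_n = √(4.14×10⁻²⁰) = 2.03×10⁻¹⁰ A = 203 pA

203 pA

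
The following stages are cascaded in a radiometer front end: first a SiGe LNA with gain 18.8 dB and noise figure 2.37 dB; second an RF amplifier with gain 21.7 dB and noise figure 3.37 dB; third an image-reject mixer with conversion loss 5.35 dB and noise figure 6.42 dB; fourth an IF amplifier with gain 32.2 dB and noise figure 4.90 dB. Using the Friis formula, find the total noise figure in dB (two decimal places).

2.41 dB

Convert to linear (a loss of L dB is a gain of −L dB): F_i = 10^(NF_i/10), G_i = 10^(G_i,dB/10)
  Stage 1: F_1 = 10^(2.37/10) = 1.726, G_1 = 10^(18.8/10) = 75.86
  Stage 2: F_2 = 10^(3.37/10) = 2.173, G_2 = 10^(21.7/10) = 147.9
  Stage 3: F_3 = 10^(6.42/10) = 4.385, G_3 = 10^(−5.35/10) = 0.2917
  Stage 4: F_4 = 10^(4.90/10) = 3.090, G_4 = 10^(32.2/10) = 1660
Friis cascade:
  F = 1.726 + (2.173 − 1)/75.86 + (4.385 − 1)/1.122×10⁴ + (3.090 − 1)/3273 = 1.742
NF = 10 log₁₀(1.742) = 2.41 dB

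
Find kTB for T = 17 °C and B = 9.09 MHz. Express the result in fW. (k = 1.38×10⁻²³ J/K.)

36.4 fW

T = 17 °C + 273.15 = 290.15 K
P_n = kTB = 1.38×10⁻²³ × 290.15 × 9.09×10⁶ = 3.64×10⁻¹⁴ W = 36.4 fW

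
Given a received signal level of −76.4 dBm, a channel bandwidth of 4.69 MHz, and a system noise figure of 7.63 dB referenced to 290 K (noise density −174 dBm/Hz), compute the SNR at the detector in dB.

Noise floor: N = −174 + 10 log₁₀(B) + NF
10 log₁₀(4.69×10⁶) = 66.71 dB
N = −174 + 66.71 + 7.63 = −99.66 dBm
SNR = P_sig − N = −76.4 − (−99.66) = 23.26 dB → 23.3 dB

23.3 dB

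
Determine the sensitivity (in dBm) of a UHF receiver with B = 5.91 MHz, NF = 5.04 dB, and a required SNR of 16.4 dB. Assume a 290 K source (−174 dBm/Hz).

−84.8 dBm

Sensitivity = −174 + 10 log₁₀(B) + NF + SNR_min
= −174 + 67.72 + 5.04 + 16.4
= −84.84 dBm → −84.8 dBm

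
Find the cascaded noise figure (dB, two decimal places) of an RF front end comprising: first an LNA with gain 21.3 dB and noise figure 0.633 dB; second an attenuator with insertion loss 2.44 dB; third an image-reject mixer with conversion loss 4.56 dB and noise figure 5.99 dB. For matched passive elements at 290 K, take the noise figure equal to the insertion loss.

0.80 dB

Convert to linear (a loss of L dB is a gain of −L dB): F_i = 10^(NF_i/10), G_i = 10^(G_i,dB/10)
  Stage 1: F_1 = 10^(0.633/10) = 1.157, G_1 = 10^(21.3/10) = 134.9
  Stage 2: F_2 = 10^(2.44/10) = 1.754, G_2 = 10^(−2.44/10) = 0.5702
  Stage 3: F_3 = 10^(5.99/10) = 3.972, G_3 = 10^(−4.56/10) = 0.3499
Friis cascade:
  F = 1.157 + (1.754 − 1)/134.9 + (3.972 − 1)/76.91 = 1.201
NF = 10 log₁₀(1.201) = 0.80 dB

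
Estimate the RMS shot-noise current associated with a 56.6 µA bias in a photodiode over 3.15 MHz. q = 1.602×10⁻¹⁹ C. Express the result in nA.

7.56 nA

I_n = √(2qI·B)
2qI·B = 2 × 1.602×10⁻¹⁹ × 5.66×10⁻⁵ × 3.15×10⁶ = 5.71×10⁻¹⁷ A²
I_n = √(5.71×10⁻¹⁷) = 7.56×10⁻⁹ A = 7.56 nA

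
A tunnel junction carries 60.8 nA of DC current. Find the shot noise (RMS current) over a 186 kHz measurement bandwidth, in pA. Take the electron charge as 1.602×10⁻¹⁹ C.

I_n = √(2qI·B)
2qI·B = 2 × 1.602×10⁻¹⁹ × 6.08×10⁻⁸ × 1.86×10⁵ = 3.62×10⁻²¹ A²
I_n = √(3.62×10⁻²¹) = 6.02×10⁻¹¹ A = 60.2 pA

60.2 pA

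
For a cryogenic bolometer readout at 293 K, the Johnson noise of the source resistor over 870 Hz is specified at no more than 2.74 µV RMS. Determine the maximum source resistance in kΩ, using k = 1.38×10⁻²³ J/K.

534 kΩ

Johnson–Nyquist: V_n = √(4kTRB) ⇒ R = V_n² / (4kTB)
4kTB = 4 × 1.38×10⁻²³ × 293 × 8.70×10² = 1.41×10⁻¹⁷
R = (2.74×10⁻⁶)² / 1.41×10⁻¹⁷ = 5.34×10⁵ Ω = 534 kΩ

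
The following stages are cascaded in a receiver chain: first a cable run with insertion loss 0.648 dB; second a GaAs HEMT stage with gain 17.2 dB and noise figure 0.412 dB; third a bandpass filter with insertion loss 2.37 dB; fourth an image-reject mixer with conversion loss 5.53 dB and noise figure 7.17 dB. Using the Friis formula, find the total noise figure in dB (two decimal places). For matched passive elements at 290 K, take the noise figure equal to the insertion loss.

Convert to linear (a loss of L dB is a gain of −L dB): F_i = 10^(NF_i/10), G_i = 10^(G_i,dB/10)
  Stage 1: F_1 = 10^(0.648/10) = 1.161, G_1 = 10^(−0.648/10) = 0.8614
  Stage 2: F_2 = 10^(0.412/10) = 1.100, G_2 = 10^(17.2/10) = 52.48
  Stage 3: F_3 = 10^(2.37/10) = 1.726, G_3 = 10^(−2.37/10) = 0.5794
  Stage 4: F_4 = 10^(7.17/10) = 5.212, G_4 = 10^(−5.53/10) = 0.2799
Friis cascade:
  F = 1.161 + (1.100 − 1)/0.8614 + (1.726 − 1)/45.21 + (5.212 − 1)/26.19 = 1.453
NF = 10 log₁₀(1.453) = 1.62 dB

1.62 dB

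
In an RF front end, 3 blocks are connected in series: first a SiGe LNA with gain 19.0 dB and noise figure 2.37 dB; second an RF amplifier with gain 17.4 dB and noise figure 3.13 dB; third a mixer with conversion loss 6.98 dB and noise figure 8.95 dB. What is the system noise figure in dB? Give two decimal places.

Convert to linear (a loss of L dB is a gain of −L dB): F_i = 10^(NF_i/10), G_i = 10^(G_i,dB/10)
  Stage 1: F_1 = 10^(2.37/10) = 1.726, G_1 = 10^(19.0/10) = 79.43
  Stage 2: F_2 = 10^(3.13/10) = 2.056, G_2 = 10^(17.4/10) = 54.95
  Stage 3: F_3 = 10^(8.95/10) = 7.852, G_3 = 10^(−6.98/10) = 0.2004
Friis cascade:
  F = 1.726 + (2.056 − 1)/79.43 + (7.852 − 1)/4365 = 1.741
NF = 10 log₁₀(1.741) = 2.41 dB

2.41 dB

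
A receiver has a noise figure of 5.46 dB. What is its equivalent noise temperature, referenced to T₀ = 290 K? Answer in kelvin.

730 K

F = 10^(5.46/10) = 3.5156
T_e = (F − 1)·T₀ = (3.5156 − 1) × 290 = 730 K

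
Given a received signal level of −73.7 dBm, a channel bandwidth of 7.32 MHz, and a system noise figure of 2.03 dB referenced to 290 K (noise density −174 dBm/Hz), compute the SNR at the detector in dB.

29.6 dB

Noise floor: N = −174 + 10 log₁₀(B) + NF
10 log₁₀(7.32×10⁶) = 68.65 dB
N = −174 + 68.65 + 2.03 = −103.32 dBm
SNR = P_sig − N = −73.7 − (−103.32) = 29.62 dB → 29.6 dB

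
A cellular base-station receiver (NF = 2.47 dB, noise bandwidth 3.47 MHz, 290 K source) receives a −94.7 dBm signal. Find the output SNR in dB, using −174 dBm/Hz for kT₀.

Noise floor: N = −174 + 10 log₁₀(B) + NF
10 log₁₀(3.47×10⁶) = 65.4 dB
N = −174 + 65.4 + 2.47 = −106.13 dBm
SNR = P_sig − N = −94.7 − (−106.13) = 11.43 dB → 11.4 dB

11.4 dB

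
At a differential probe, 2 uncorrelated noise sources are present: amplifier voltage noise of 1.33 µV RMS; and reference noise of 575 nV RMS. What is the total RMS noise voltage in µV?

Uncorrelated sources add in power (mean-square): V_tot = √(ΣV_i²)
V_tot = √[(1.33×10⁻⁶)² + (5.75×10⁻⁷)²] = 1.45×10⁻⁶ V = 1.45 µV

1.45 µV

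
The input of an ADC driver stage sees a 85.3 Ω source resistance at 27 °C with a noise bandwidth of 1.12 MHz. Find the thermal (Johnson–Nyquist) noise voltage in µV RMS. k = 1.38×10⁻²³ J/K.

1.26 µV

T = 27 °C + 273.15 = 300.15 K
V_n = √(4kTRB)
4kTRB = 4 × 1.38×10⁻²³ × 300.15 × 8.53×10¹ × 1.12×10⁶ = 1.58×10⁻¹² V²
V_n = √(1.58×10⁻¹²) = 1.26×10⁻⁶ V = 1.26 µV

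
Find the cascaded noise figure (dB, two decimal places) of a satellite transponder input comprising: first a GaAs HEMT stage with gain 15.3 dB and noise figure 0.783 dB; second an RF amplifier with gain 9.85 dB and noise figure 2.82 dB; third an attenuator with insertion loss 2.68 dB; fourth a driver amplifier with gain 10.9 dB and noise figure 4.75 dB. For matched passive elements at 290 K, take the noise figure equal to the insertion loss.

0.93 dB

Convert to linear (a loss of L dB is a gain of −L dB): F_i = 10^(NF_i/10), G_i = 10^(G_i,dB/10)
  Stage 1: F_1 = 10^(0.783/10) = 1.198, G_1 = 10^(15.3/10) = 33.88
  Stage 2: F_2 = 10^(2.82/10) = 1.914, G_2 = 10^(9.85/10) = 9.661
  Stage 3: F_3 = 10^(2.68/10) = 1.854, G_3 = 10^(−2.68/10) = 0.5395
  Stage 4: F_4 = 10^(4.75/10) = 2.985, G_4 = 10^(10.9/10) = 12.30
Friis cascade:
  F = 1.198 + (1.914 − 1)/33.88 + (1.854 − 1)/327.3 + (2.985 − 1)/176.6 = 1.238
NF = 10 log₁₀(1.238) = 0.93 dB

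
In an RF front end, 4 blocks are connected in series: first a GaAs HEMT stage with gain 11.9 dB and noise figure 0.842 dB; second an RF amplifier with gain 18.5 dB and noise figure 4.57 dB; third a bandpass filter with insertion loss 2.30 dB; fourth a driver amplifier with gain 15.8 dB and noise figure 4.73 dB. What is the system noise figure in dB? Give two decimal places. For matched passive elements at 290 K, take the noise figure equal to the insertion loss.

Convert to linear (a loss of L dB is a gain of −L dB): F_i = 10^(NF_i/10), G_i = 10^(G_i,dB/10)
  Stage 1: F_1 = 10^(0.842/10) = 1.214, G_1 = 10^(11.9/10) = 15.49
  Stage 2: F_2 = 10^(4.57/10) = 2.864, G_2 = 10^(18.5/10) = 70.79
  Stage 3: F_3 = 10^(2.30/10) = 1.698, G_3 = 10^(−2.30/10) = 0.5888
  Stage 4: F_4 = 10^(4.73/10) = 2.972, G_4 = 10^(15.8/10) = 38.02
Friis cascade:
  F = 1.214 + (2.864 − 1)/15.49 + (1.698 − 1)/1096 + (2.972 − 1)/645.7 = 1.338
NF = 10 log₁₀(1.338) = 1.26 dB

1.26 dB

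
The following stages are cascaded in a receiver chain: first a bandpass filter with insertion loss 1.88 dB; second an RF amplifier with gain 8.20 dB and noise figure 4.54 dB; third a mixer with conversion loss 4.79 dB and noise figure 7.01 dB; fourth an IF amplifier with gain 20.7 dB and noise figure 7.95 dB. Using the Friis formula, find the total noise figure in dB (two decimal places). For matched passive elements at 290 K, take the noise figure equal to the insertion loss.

9.55 dB

Convert to linear (a loss of L dB is a gain of −L dB): F_i = 10^(NF_i/10), G_i = 10^(G_i,dB/10)
  Stage 1: F_1 = 10^(1.88/10) = 1.542, G_1 = 10^(−1.88/10) = 0.6486
  Stage 2: F_2 = 10^(4.54/10) = 2.844, G_2 = 10^(8.20/10) = 6.607
  Stage 3: F_3 = 10^(7.01/10) = 5.023, G_3 = 10^(−4.79/10) = 0.3319
  Stage 4: F_4 = 10^(7.95/10) = 6.237, G_4 = 10^(20.7/10) = 117.5
Friis cascade:
  F = 1.542 + (2.844 − 1)/0.6486 + (5.023 − 1)/4.285 + (6.237 − 1)/1.422 = 9.006
NF = 10 log₁₀(9.006) = 9.55 dB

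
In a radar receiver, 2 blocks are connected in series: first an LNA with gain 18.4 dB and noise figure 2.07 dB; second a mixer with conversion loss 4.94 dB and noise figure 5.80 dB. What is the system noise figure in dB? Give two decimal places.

Convert to linear (a loss of L dB is a gain of −L dB): F_i = 10^(NF_i/10), G_i = 10^(G_i,dB/10)
  Stage 1: F_1 = 10^(2.07/10) = 1.611, G_1 = 10^(18.4/10) = 69.18
  Stage 2: F_2 = 10^(5.80/10) = 3.802, G_2 = 10^(−4.94/10) = 0.3206
Friis cascade:
  F = 1.611 + (3.802 − 1)/69.18 = 1.651
NF = 10 log₁₀(1.651) = 2.18 dB

2.18 dB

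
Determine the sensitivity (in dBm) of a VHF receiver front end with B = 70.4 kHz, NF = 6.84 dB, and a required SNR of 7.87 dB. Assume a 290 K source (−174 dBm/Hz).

Sensitivity = −174 + 10 log₁₀(B) + NF + SNR_min
= −174 + 48.48 + 6.84 + 7.87
= −110.81 dBm → −110.8 dBm

−110.8 dBm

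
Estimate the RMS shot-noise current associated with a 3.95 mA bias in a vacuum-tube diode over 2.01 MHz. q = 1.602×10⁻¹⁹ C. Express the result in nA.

50.4 nA

I_n = √(2qI·B)
2qI·B = 2 × 1.602×10⁻¹⁹ × 3.95×10⁻³ × 2.01×10⁶ = 2.54×10⁻¹⁵ A²
I_n = √(2.54×10⁻¹⁵) = 5.04×10⁻⁸ A = 50.4 nA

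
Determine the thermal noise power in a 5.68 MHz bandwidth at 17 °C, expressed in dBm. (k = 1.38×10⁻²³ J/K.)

−106.4 dBm

T = 17 °C + 273.15 = 290.15 K
P_n = kTB = 1.38×10⁻²³ × 290.15 × 5.68×10⁶ = 2.27×10⁻¹⁴ W
In dBm: 10 log₁₀(2.27×10⁻¹⁴ / 10⁻³) = −106.4 dBm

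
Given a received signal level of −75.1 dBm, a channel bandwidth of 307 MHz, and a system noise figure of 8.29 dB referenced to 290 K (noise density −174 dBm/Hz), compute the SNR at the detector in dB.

Noise floor: N = −174 + 10 log₁₀(B) + NF
10 log₁₀(3.07×10⁸) = 84.87 dB
N = −174 + 84.87 + 8.29 = −80.84 dBm
SNR = P_sig − N = −75.1 − (−80.84) = 5.74 dB → 5.7 dB

5.7 dB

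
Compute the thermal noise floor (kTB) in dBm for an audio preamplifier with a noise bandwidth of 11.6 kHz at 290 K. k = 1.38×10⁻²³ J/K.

P_n = kTB = 1.38×10⁻²³ × 290 × 1.16×10⁴ = 4.64×10⁻¹⁷ W
In dBm: 10 log₁₀(4.64×10⁻¹⁷ / 10⁻³) = −133.3 dBm

−133.3 dBm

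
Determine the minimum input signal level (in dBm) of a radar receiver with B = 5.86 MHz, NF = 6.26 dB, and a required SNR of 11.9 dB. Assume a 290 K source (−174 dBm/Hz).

−88.2 dBm

Sensitivity = −174 + 10 log₁₀(B) + NF + SNR_min
= −174 + 67.68 + 6.26 + 11.9
= −88.16 dBm → −88.2 dBm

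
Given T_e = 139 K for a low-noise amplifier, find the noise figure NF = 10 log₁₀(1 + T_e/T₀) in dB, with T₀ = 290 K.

1.70 dB

F = 1 + T_e/T₀ = 1 + 139/290 = 1.47931
NF = 10 log₁₀(1.47931) = 1.70 dB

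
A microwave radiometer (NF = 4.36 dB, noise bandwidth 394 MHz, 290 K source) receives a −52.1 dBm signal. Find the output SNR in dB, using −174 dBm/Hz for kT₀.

31.6 dB

Noise floor: N = −174 + 10 log₁₀(B) + NF
10 log₁₀(3.94×10⁸) = 85.95 dB
N = −174 + 85.95 + 4.36 = −83.69 dBm
SNR = P_sig − N = −52.1 − (−83.69) = 31.59 dB → 31.6 dB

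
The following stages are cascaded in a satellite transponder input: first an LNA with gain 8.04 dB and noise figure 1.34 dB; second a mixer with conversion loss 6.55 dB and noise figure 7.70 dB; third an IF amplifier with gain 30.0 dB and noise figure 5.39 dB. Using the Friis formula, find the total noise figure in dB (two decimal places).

5.88 dB

Convert to linear (a loss of L dB is a gain of −L dB): F_i = 10^(NF_i/10), G_i = 10^(G_i,dB/10)
  Stage 1: F_1 = 10^(1.34/10) = 1.361, G_1 = 10^(8.04/10) = 6.368
  Stage 2: F_2 = 10^(7.70/10) = 5.888, G_2 = 10^(−6.55/10) = 0.2213
  Stage 3: F_3 = 10^(5.39/10) = 3.459, G_3 = 10^(30.0/10) = 1000
Friis cascade:
  F = 1.361 + (5.888 − 1)/6.368 + (3.459 − 1)/1.409 = 3.874
NF = 10 log₁₀(3.874) = 5.88 dB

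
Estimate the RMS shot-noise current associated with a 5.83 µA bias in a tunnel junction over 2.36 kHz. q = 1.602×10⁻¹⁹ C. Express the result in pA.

66.4 pA

I_n = √(2qI·B)
2qI·B = 2 × 1.602×10⁻¹⁹ × 5.83×10⁻⁶ × 2.36×10³ = 4.41×10⁻²¹ A²
I_n = √(4.41×10⁻²¹) = 6.64×10⁻¹¹ A = 66.4 pA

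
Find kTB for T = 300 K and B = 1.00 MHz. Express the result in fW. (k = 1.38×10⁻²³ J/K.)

4.14 fW

P_n = kTB = 1.38×10⁻²³ × 300 × 1.00×10⁶ = 4.14×10⁻¹⁵ W = 4.14 fW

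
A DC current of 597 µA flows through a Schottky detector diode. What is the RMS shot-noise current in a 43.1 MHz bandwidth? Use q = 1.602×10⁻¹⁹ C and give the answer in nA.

I_n = √(2qI·B)
2qI·B = 2 × 1.602×10⁻¹⁹ × 5.97×10⁻⁴ × 4.31×10⁷ = 8.24×10⁻¹⁵ A²
I_n = √(8.24×10⁻¹⁵) = 9.08×10⁻⁸ A = 90.8 nA

90.8 nA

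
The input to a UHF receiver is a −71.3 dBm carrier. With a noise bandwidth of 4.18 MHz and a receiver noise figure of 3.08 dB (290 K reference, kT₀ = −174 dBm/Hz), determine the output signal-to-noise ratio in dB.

33.4 dB

Noise floor: N = −174 + 10 log₁₀(B) + NF
10 log₁₀(4.18×10⁶) = 66.21 dB
N = −174 + 66.21 + 3.08 = −104.71 dBm
SNR = P_sig − N = −71.3 − (−104.71) = 33.41 dB → 33.4 dB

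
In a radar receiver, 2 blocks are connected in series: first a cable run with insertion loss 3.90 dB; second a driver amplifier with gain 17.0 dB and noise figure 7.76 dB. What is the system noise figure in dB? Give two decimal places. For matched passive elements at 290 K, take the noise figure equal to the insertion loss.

Convert to linear (a loss of L dB is a gain of −L dB): F_i = 10^(NF_i/10), G_i = 10^(G_i,dB/10)
  Stage 1: F_1 = 10^(3.90/10) = 2.455, G_1 = 10^(−3.90/10) = 0.4074
  Stage 2: F_2 = 10^(7.76/10) = 5.970, G_2 = 10^(17.0/10) = 50.12
Friis cascade:
  F = 2.455 + (5.970 − 1)/0.4074 = 14.66
NF = 10 log₁₀(14.66) = 11.66 dB

11.66 dB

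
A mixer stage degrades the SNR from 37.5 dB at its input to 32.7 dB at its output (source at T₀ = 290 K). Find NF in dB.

4.8 dB

NF (dB) = SNR_in(dB) − SNR_out(dB) when the source is at T₀
NF = 37.5 − 32.7 = 4.8 dB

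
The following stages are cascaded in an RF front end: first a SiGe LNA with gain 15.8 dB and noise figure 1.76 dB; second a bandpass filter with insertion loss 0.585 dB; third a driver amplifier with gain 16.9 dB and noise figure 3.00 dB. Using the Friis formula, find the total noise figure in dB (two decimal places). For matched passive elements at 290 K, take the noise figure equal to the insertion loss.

1.86 dB

Convert to linear (a loss of L dB is a gain of −L dB): F_i = 10^(NF_i/10), G_i = 10^(G_i,dB/10)
  Stage 1: F_1 = 10^(1.76/10) = 1.500, G_1 = 10^(15.8/10) = 38.02
  Stage 2: F_2 = 10^(0.585/10) = 1.144, G_2 = 10^(−0.585/10) = 0.8740
  Stage 3: F_3 = 10^(3.00/10) = 1.995, G_3 = 10^(16.9/10) = 48.98
Friis cascade:
  F = 1.500 + (1.144 − 1)/38.02 + (1.995 − 1)/33.23 = 1.533
NF = 10 log₁₀(1.533) = 1.86 dB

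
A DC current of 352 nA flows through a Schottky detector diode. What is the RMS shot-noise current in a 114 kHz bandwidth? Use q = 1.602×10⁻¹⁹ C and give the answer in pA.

I_n = √(2qI·B)
2qI·B = 2 × 1.602×10⁻¹⁹ × 3.52×10⁻⁷ × 1.14×10⁵ = 1.29×10⁻²⁰ A²
I_n = √(1.29×10⁻²⁰) = 1.13×10⁻¹⁰ A = 113 pA

113 pA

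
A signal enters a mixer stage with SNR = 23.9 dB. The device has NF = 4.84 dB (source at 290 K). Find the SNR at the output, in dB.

19.06 dB

By definition F = SNR_in/SNR_out, so in dB: SNR_out = SNR_in − NF
SNR_out = 23.9 − 4.84 = 19.06 dB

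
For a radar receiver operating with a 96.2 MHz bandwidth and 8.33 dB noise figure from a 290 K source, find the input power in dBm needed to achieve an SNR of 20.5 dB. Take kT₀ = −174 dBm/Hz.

Sensitivity = −174 + 10 log₁₀(B) + NF + SNR_min
= −174 + 79.83 + 8.33 + 20.5
= −65.34 dBm → −65.3 dBm

−65.3 dBm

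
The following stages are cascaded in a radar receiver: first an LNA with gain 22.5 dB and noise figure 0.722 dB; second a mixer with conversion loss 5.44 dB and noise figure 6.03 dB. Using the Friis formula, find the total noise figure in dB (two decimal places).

Convert to linear (a loss of L dB is a gain of −L dB): F_i = 10^(NF_i/10), G_i = 10^(G_i,dB/10)
  Stage 1: F_1 = 10^(0.722/10) = 1.181, G_1 = 10^(22.5/10) = 177.8
  Stage 2: F_2 = 10^(6.03/10) = 4.009, G_2 = 10^(−5.44/10) = 0.2858
Friis cascade:
  F = 1.181 + (4.009 − 1)/177.8 = 1.198
NF = 10 log₁₀(1.198) = 0.78 dB

0.78 dB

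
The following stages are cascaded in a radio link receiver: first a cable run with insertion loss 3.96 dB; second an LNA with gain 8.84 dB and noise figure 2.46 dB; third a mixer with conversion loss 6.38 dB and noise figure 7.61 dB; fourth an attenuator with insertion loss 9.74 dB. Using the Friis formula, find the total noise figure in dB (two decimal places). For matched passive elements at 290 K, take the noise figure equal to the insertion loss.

Convert to linear (a loss of L dB is a gain of −L dB): F_i = 10^(NF_i/10), G_i = 10^(G_i,dB/10)
  Stage 1: F_1 = 10^(3.96/10) = 2.489, G_1 = 10^(−3.96/10) = 0.4018
  Stage 2: F_2 = 10^(2.46/10) = 1.762, G_2 = 10^(8.84/10) = 7.656
  Stage 3: F_3 = 10^(7.61/10) = 5.768, G_3 = 10^(−6.38/10) = 0.2301
  Stage 4: F_4 = 10^(9.74/10) = 9.419, G_4 = 10^(−9.74/10) = 0.1062
Friis cascade:
  F = 2.489 + (1.762 − 1)/0.4018 + (5.768 − 1)/3.076 + (9.419 − 1)/0.7079 = 17.83
NF = 10 log₁₀(17.83) = 12.51 dB

12.51 dB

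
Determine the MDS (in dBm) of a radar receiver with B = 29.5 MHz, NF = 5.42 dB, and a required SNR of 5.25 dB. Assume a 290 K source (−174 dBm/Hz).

−88.6 dBm

Sensitivity = −174 + 10 log₁₀(B) + NF + SNR_min
= −174 + 74.7 + 5.42 + 5.25
= −88.63 dBm → −88.6 dBm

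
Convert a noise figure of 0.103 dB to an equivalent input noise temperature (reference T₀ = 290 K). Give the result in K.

6.96 K

F = 10^(0.103/10) = 1.024
T_e = (F − 1)·T₀ = (1.024 − 1) × 290 = 6.96 K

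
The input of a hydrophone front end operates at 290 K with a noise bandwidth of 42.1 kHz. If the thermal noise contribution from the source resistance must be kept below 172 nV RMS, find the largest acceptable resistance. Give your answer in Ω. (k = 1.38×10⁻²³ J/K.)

43.9 Ω

Johnson–Nyquist: V_n = √(4kTRB) ⇒ R = V_n² / (4kTB)
4kTB = 4 × 1.38×10⁻²³ × 290 × 4.21×10⁴ = 6.74×10⁻¹⁶
R = (1.72×10⁻⁷)² / 6.74×10⁻¹⁶ = 4.39×10¹ Ω = 43.9 Ω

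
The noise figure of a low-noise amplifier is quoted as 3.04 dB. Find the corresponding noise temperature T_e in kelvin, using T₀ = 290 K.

F = 10^(3.04/10) = 2.01372
T_e = (F − 1)·T₀ = (2.01372 − 1) × 290 = 294 K

294 K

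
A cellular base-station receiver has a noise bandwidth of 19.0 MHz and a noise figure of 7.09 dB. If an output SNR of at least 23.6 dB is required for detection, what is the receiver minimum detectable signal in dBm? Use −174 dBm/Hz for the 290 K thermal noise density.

Sensitivity = −174 + 10 log₁₀(B) + NF + SNR_min
= −174 + 72.79 + 7.09 + 23.6
= −70.52 dBm → −70.5 dBm

−70.5 dBm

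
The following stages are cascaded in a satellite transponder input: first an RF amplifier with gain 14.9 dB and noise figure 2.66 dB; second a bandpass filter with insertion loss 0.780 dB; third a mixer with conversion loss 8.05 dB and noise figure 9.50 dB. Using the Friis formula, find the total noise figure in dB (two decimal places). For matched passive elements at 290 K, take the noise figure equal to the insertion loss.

3.34 dB

Convert to linear (a loss of L dB is a gain of −L dB): F_i = 10^(NF_i/10), G_i = 10^(G_i,dB/10)
  Stage 1: F_1 = 10^(2.66/10) = 1.845, G_1 = 10^(14.9/10) = 30.90
  Stage 2: F_2 = 10^(0.780/10) = 1.197, G_2 = 10^(−0.780/10) = 0.8356
  Stage 3: F_3 = 10^(9.50/10) = 8.913, G_3 = 10^(−8.05/10) = 0.1567
Friis cascade:
  F = 1.845 + (1.197 − 1)/30.90 + (8.913 − 1)/25.82 = 2.158
NF = 10 log₁₀(2.158) = 3.34 dB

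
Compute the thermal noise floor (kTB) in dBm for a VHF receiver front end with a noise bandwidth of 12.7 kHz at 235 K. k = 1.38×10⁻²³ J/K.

P_n = kTB = 1.38×10⁻²³ × 235 × 1.27×10⁴ = 4.12×10⁻¹⁷ W
In dBm: 10 log₁₀(4.12×10⁻¹⁷ / 10⁻³) = −133.9 dBm

−133.9 dBm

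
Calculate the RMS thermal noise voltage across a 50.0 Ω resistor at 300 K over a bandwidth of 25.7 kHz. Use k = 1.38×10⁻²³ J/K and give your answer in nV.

V_n = √(4kTRB)
4kTRB = 4 × 1.38×10⁻²³ × 300 × 5.00×10¹ × 2.57×10⁴ = 2.13×10⁻¹⁴ V²
V_n = √(2.13×10⁻¹⁴) = 1.46×10⁻⁷ V = 146 nV

146 nV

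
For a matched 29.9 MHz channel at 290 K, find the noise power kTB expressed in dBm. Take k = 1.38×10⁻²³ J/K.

P_n = kTB = 1.38×10⁻²³ × 290 × 2.99×10⁷ = 1.20×10⁻¹³ W
In dBm: 10 log₁₀(1.20×10⁻¹³ / 10⁻³) = −99.2 dBm

−99.2 dBm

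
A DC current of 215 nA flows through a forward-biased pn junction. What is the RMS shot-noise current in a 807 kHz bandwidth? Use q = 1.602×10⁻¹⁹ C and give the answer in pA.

236 pA

I_n = √(2qI·B)
2qI·B = 2 × 1.602×10⁻¹⁹ × 2.15×10⁻⁷ × 8.07×10⁵ = 5.56×10⁻²⁰ A²
I_n = √(5.56×10⁻²⁰) = 2.36×10⁻¹⁰ A = 236 pA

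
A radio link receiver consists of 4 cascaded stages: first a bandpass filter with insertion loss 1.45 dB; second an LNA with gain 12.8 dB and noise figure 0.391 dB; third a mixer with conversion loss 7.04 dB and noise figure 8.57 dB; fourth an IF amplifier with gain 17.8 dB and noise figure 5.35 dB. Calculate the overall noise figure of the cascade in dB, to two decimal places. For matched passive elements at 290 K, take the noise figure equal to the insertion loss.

Convert to linear (a loss of L dB is a gain of −L dB): F_i = 10^(NF_i/10), G_i = 10^(G_i,dB/10)
  Stage 1: F_1 = 10^(1.45/10) = 1.396, G_1 = 10^(−1.45/10) = 0.7161
  Stage 2: F_2 = 10^(0.391/10) = 1.094, G_2 = 10^(12.8/10) = 19.05
  Stage 3: F_3 = 10^(8.57/10) = 7.194, G_3 = 10^(−7.04/10) = 0.1977
  Stage 4: F_4 = 10^(5.35/10) = 3.428, G_4 = 10^(17.8/10) = 60.26
Friis cascade:
  F = 1.396 + (1.094 − 1)/0.7161 + (7.194 − 1)/13.65 + (3.428 − 1)/2.698 = 2.882
NF = 10 log₁₀(2.882) = 4.60 dB

4.60 dB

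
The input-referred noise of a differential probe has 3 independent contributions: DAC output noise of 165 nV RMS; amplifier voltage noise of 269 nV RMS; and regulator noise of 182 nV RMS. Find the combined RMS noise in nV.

Uncorrelated sources add in power (mean-square): V_tot = √(ΣV_i²)
V_tot = √[(1.65×10⁻⁷)² + (2.69×10⁻⁷)² + (1.82×10⁻⁷)²] = 3.64×10⁻⁷ V = 364 nV

364 nV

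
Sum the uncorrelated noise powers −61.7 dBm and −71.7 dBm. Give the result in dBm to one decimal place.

−61.3 dBm

Convert to linear, add, convert back:
P₁ = 6.76×10⁻¹⁰ W, P₂ = 6.76×10⁻¹¹ W
P_tot = 7.44×10⁻¹⁰ W → 10 log₁₀(P_tot / 10⁻³) = −61.3 dBm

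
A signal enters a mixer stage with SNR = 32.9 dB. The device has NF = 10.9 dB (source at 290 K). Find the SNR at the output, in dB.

22.0 dB

By definition F = SNR_in/SNR_out, so in dB: SNR_out = SNR_in − NF
SNR_out = 32.9 − 10.9 = 22.0 dB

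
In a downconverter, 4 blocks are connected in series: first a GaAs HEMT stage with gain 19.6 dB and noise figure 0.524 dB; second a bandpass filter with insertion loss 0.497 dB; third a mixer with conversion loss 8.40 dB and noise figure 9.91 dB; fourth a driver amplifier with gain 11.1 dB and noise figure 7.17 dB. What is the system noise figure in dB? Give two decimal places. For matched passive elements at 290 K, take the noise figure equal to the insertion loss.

Convert to linear (a loss of L dB is a gain of −L dB): F_i = 10^(NF_i/10), G_i = 10^(G_i,dB/10)
  Stage 1: F_1 = 10^(0.524/10) = 1.128, G_1 = 10^(19.6/10) = 91.20
  Stage 2: F_2 = 10^(0.497/10) = 1.121, G_2 = 10^(−0.497/10) = 0.8919
  Stage 3: F_3 = 10^(9.91/10) = 9.795, G_3 = 10^(−8.40/10) = 0.1445
  Stage 4: F_4 = 10^(7.17/10) = 5.212, G_4 = 10^(11.1/10) = 12.88
Friis cascade:
  F = 1.128 + (1.121 − 1)/91.20 + (9.795 − 1)/81.34 + (5.212 − 1)/11.76 = 1.596
NF = 10 log₁₀(1.596) = 2.03 dB

2.03 dB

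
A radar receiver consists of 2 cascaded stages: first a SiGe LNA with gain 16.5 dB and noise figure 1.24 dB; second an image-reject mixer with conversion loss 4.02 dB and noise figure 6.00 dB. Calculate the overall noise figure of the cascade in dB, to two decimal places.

Convert to linear (a loss of L dB is a gain of −L dB): F_i = 10^(NF_i/10), G_i = 10^(G_i,dB/10)
  Stage 1: F_1 = 10^(1.24/10) = 1.330, G_1 = 10^(16.5/10) = 44.67
  Stage 2: F_2 = 10^(6.00/10) = 3.981, G_2 = 10^(−4.02/10) = 0.3963
Friis cascade:
  F = 1.330 + (3.981 − 1)/44.67 = 1.397
NF = 10 log₁₀(1.397) = 1.45 dB

1.45 dB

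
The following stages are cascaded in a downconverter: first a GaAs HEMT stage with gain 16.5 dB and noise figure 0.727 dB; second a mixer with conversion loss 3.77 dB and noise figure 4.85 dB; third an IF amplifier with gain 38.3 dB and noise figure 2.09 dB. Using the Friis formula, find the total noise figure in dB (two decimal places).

1.01 dB

Convert to linear (a loss of L dB is a gain of −L dB): F_i = 10^(NF_i/10), G_i = 10^(G_i,dB/10)
  Stage 1: F_1 = 10^(0.727/10) = 1.182, G_1 = 10^(16.5/10) = 44.67
  Stage 2: F_2 = 10^(4.85/10) = 3.055, G_2 = 10^(−3.77/10) = 0.4198
  Stage 3: F_3 = 10^(2.09/10) = 1.618, G_3 = 10^(38.3/10) = 6761
Friis cascade:
  F = 1.182 + (3.055 − 1)/44.67 + (1.618 − 1)/18.75 = 1.261
NF = 10 log₁₀(1.261) = 1.01 dB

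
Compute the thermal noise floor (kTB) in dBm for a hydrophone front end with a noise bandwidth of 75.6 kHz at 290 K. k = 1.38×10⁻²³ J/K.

P_n = kTB = 1.38×10⁻²³ × 290 × 7.56×10⁴ = 3.03×10⁻¹⁶ W
In dBm: 10 log₁₀(3.03×10⁻¹⁶ / 10⁻³) = −125.2 dBm

−125.2 dBm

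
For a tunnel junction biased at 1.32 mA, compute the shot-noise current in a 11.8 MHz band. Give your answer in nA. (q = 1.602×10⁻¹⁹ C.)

I_n = √(2qI·B)
2qI·B = 2 × 1.602×10⁻¹⁹ × 1.32×10⁻³ × 1.18×10⁷ = 4.99×10⁻¹⁵ A²
I_n = √(4.99×10⁻¹⁵) = 7.06×10⁻⁸ A = 70.6 nA

70.6 nA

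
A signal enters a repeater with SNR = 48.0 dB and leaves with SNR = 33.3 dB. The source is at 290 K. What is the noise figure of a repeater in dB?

NF (dB) = SNR_in(dB) − SNR_out(dB) when the source is at T₀
NF = 48.0 − 33.3 = 14.7 dB

14.7 dB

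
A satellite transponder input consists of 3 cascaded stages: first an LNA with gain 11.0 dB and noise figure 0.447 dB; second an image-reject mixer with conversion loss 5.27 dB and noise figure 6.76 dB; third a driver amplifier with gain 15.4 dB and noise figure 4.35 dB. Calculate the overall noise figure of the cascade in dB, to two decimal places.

2.71 dB

Convert to linear (a loss of L dB is a gain of −L dB): F_i = 10^(NF_i/10), G_i = 10^(G_i,dB/10)
  Stage 1: F_1 = 10^(0.447/10) = 1.108, G_1 = 10^(11.0/10) = 12.59
  Stage 2: F_2 = 10^(6.76/10) = 4.742, G_2 = 10^(−5.27/10) = 0.2972
  Stage 3: F_3 = 10^(4.35/10) = 2.723, G_3 = 10^(15.4/10) = 34.67
Friis cascade:
  F = 1.108 + (4.742 − 1)/12.59 + (2.723 − 1)/3.741 = 1.866
NF = 10 log₁₀(1.866) = 2.71 dB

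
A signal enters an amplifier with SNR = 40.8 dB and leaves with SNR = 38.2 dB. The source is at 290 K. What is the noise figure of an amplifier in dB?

2.6 dB

NF (dB) = SNR_in(dB) − SNR_out(dB) when the source is at T₀
NF = 40.8 − 38.2 = 2.6 dB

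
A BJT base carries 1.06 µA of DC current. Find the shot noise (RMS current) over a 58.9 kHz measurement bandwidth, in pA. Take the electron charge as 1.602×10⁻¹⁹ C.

I_n = √(2qI·B)
2qI·B = 2 × 1.602×10⁻¹⁹ × 1.06×10⁻⁶ × 5.89×10⁴ = 2.00×10⁻²⁰ A²
I_n = √(2.00×10⁻²⁰) = 1.41×10⁻¹⁰ A = 141 pA

141 pA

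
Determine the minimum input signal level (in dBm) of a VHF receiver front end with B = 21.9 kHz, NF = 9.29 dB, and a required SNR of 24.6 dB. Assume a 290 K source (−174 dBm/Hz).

Sensitivity = −174 + 10 log₁₀(B) + NF + SNR_min
= −174 + 43.4 + 9.29 + 24.6
= −96.71 dBm → −96.7 dBm

−96.7 dBm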